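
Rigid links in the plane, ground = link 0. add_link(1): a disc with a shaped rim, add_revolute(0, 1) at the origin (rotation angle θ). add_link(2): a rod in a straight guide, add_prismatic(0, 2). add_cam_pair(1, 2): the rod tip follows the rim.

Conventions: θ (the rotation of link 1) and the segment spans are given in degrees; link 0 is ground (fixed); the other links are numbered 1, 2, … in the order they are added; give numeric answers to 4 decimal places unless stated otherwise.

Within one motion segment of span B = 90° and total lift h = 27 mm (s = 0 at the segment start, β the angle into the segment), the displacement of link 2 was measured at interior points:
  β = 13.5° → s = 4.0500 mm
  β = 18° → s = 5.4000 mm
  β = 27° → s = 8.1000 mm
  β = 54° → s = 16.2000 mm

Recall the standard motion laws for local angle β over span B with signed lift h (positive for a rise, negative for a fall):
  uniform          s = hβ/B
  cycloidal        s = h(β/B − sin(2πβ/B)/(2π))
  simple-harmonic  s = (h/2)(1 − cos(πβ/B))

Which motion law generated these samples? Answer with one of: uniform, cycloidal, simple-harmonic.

candidates at β/B = r: uniform s = h·r (linear in β); cycloidal s = h·(r − sin(2πr)/(2π)); simple-harmonic s = (h/2)(1 − cos(πr))
β=13.5°: printed 4.0500 | uniform 4.0500, cycloidal 0.5735, simple-harmonic 1.4714
β=18°: printed 5.4000 | uniform 5.4000, cycloidal 1.3131, simple-harmonic 2.5783
β=27°: printed 8.1000 | uniform 8.1000, cycloidal 4.0131, simple-harmonic 5.5649
β=54°: printed 16.2000 | uniform 16.2000, cycloidal 18.7258, simple-harmonic 17.6717
only one law matches every sample → uniform

uniform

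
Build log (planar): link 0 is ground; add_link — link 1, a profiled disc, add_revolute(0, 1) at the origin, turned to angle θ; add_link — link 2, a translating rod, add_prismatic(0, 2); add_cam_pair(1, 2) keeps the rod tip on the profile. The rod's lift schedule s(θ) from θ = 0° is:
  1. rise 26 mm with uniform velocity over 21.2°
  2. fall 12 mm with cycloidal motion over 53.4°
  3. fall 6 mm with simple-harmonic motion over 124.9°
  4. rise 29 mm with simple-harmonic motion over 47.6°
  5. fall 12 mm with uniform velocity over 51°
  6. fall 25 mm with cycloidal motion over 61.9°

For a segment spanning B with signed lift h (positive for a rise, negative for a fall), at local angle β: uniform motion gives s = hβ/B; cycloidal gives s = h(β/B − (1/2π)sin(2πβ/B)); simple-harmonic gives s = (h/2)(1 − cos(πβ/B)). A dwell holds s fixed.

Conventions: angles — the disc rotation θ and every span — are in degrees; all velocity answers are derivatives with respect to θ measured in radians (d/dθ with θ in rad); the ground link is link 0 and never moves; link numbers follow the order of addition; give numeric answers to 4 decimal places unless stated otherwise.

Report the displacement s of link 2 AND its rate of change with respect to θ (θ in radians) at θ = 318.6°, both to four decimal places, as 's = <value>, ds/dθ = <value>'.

seg 1 [0°–21.2°] uniform, h=26: full span → s += 26 → s = 26.0000
seg 2 [21.2°–74.6°] cycloidal, h=-12: full span → s += -12 → s = 14.0000
seg 3 [74.6°–199.5°] simple-harmonic, h=-6: full span → s += -6 → s = 8.0000
seg 4 [199.5°–247.1°] simple-harmonic, h=29: full span → s += 29 → s = 37.0000
seg 5 [247.1°–298.1°] uniform, h=-12: full span → s += -12 → s = 25.0000
seg 6 [298.1°–360°] cycloidal, h=-25: θ=318.6° here. β=20.5, B=61.9. -25·(0.3312 − sin(2π·0.3312)/(2π)) = -4.8071 → s = 20.1929
velocity in seg [298.1°–360°] (cycloidal), θ in radians: β = 20.5° = 0.3578 rad, B = 61.9° = 1.0804 rad; ds/dθ = (h/B)(1 − cos(2πβ/B)) = ((-25)/1.0804)(1 − cos(2π·0.3312)) = -34.438413 mm/rad

s = 20.1929, ds/dθ = -34.4384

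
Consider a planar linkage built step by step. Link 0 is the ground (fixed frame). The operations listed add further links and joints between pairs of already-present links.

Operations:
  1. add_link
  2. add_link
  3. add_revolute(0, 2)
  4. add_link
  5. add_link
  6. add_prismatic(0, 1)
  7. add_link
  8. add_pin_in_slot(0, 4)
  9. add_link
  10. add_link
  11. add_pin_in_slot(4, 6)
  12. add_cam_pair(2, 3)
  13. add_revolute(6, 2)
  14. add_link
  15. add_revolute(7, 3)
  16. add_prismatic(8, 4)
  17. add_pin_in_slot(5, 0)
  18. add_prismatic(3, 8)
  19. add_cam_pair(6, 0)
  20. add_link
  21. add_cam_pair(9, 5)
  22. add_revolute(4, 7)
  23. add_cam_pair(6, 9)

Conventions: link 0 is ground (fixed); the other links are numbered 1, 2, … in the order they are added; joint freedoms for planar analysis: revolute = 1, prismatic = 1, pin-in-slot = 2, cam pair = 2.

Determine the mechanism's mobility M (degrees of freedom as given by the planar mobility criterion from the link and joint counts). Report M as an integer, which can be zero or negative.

L=1 J1=0 J2=0
add link → L=2 J1=0 J2=0
add link → L=3 J1=0 J2=0
R@0,2 dof=1 J1 → L=3 J1=1 J2=0
add link → L=4 J1=1 J2=0
add link → L=5 J1=1 J2=0
P@0,1 dof=1 J1 → L=5 J1=2 J2=0
add link → L=6 J1=2 J2=0
PS@0,4 dof=2 J2 → L=6 J1=2 J2=1
add link → L=7 J1=2 J2=1
add link → L=8 J1=2 J2=1
PS@4,6 dof=2 J2 → L=8 J1=2 J2=2
C@2,3 dof=2 J2 → L=8 J1=2 J2=3
R@6,2 dof=1 J1 → L=8 J1=3 J2=3
add link → L=9 J1=3 J2=3
R@7,3 dof=1 J1 → L=9 J1=4 J2=3
P@8,4 dof=1 J1 → L=9 J1=5 J2=3
PS@5,0 dof=2 J2 → L=9 J1=5 J2=4
P@3,8 dof=1 J1 → L=9 J1=6 J2=4
C@6,0 dof=2 J2 → L=9 J1=6 J2=5
add link → L=10 J1=6 J2=5
C@9,5 dof=2 J2 → L=10 J1=6 J2=6
R@4,7 dof=1 J1 → L=10 J1=7 J2=6
C@6,9 dof=2 J2 → L=10 J1=7 J2=7
M=3(L−1)−2J1−J2=3·9−2·7−7=6

M = 6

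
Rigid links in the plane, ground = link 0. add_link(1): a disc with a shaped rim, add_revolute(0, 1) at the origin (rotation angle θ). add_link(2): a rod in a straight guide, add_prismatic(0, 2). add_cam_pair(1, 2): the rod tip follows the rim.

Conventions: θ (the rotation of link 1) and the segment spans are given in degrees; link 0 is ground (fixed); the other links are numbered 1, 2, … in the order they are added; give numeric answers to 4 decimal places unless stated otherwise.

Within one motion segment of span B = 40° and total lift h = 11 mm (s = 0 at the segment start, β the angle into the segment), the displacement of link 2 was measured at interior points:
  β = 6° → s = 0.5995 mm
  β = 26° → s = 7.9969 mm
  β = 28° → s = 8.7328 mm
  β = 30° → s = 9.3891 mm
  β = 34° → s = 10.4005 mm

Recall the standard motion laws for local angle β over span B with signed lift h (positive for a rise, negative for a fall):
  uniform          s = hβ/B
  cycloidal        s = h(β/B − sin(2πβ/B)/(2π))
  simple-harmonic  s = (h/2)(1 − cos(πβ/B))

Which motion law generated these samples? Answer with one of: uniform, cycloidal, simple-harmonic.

candidates at β/B = r: uniform s = h·r (linear in β); cycloidal s = h·(r − sin(2πr)/(2π)); simple-harmonic s = (h/2)(1 − cos(πr))
β=6°: printed 0.5995 | uniform 1.6500, cycloidal 0.2337, simple-harmonic 0.5995
β=26°: printed 7.9969 | uniform 7.1500, cycloidal 8.5663, simple-harmonic 7.9969
β=28°: printed 8.7328 | uniform 7.7000, cycloidal 9.3650, simple-harmonic 8.7328
β=30°: printed 9.3891 | uniform 8.2500, cycloidal 10.0007, simple-harmonic 9.3891
β=34°: printed 10.4005 | uniform 9.3500, cycloidal 10.7663, simple-harmonic 10.4005
only one law matches every sample → simple-harmonic

simple-harmonic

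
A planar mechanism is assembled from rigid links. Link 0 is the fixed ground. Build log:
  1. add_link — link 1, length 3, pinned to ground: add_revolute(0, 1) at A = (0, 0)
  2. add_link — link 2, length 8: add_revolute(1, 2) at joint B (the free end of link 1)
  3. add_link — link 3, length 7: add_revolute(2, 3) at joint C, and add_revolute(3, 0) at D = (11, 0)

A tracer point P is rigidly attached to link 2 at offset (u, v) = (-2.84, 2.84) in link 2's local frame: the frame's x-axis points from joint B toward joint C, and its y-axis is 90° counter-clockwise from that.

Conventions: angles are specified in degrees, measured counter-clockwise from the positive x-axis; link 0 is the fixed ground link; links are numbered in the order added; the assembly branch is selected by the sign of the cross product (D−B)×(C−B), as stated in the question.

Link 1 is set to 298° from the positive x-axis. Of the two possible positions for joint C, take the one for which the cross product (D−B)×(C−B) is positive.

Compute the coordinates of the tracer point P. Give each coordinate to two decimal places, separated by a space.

A=(0,0), D=(11.00,0)
B = A + 3.00·(cos298°, sin298°) = (1.4084, -2.6488)
|BD| = 9.9506
circle(B,8.00) ∩ circle(D,7.00): a=5.7290, h=5.5837
  candidates: C₊=(5.4443,4.2585) cross=55.562; C₋=(8.4171,-6.5061) cross=-55.562
  branch + wants cross > 0 → take C=(5.4443,4.2585) (cross=55.562)
ex = (C−B)/|BC| = (0.5045,0.8634); ey = (-0.8634,0.5045)
P = B + -2.84·ex + 2.84·ey = (-2.4764,-3.6682)

-2.48 -3.67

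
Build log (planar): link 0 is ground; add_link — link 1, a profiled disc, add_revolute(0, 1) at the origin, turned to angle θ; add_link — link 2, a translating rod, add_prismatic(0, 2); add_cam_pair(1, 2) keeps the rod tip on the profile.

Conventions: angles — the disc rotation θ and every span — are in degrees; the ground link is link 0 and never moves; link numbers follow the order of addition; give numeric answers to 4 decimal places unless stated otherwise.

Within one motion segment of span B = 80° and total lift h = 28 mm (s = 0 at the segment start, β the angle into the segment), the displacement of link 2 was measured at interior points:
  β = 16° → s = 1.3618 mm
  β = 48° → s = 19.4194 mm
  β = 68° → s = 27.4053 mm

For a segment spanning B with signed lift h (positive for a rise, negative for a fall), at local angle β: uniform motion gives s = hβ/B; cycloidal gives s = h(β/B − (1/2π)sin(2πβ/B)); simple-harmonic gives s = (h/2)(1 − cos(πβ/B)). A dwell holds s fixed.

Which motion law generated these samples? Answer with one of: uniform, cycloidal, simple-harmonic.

candidates at β/B = r: uniform s = h·r (linear in β); cycloidal s = h·(r − sin(2πr)/(2π)); simple-harmonic s = (h/2)(1 − cos(πr))
β=16°: printed 1.3618 | uniform 5.6000, cycloidal 1.3618, simple-harmonic 2.6738
β=48°: printed 19.4194 | uniform 16.8000, cycloidal 19.4194, simple-harmonic 18.3262
β=68°: printed 27.4053 | uniform 23.8000, cycloidal 27.4053, simple-harmonic 26.4741
only one law matches every sample → cycloidal

cycloidal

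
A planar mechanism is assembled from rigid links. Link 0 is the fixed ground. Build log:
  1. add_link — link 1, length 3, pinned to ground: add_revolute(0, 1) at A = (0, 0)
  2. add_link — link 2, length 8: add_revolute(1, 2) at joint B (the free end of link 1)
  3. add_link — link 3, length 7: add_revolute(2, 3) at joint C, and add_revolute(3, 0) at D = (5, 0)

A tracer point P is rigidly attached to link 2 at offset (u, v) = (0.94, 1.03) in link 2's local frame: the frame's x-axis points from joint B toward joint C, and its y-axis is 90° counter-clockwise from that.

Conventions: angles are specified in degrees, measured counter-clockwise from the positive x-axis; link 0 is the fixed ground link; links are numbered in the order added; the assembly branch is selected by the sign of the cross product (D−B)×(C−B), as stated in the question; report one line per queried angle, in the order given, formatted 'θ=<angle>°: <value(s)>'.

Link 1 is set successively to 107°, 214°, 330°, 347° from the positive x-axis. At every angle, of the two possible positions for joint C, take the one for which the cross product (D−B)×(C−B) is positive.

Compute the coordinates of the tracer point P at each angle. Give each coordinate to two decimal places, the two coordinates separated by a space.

A=(0,0), D=(5.00,0)
θ=107°: B = A + 3.00·(cos107°, sin107°) = (-0.8771, 2.8689)
θ=107°: |BD| = 6.5400
θ=107°: circle(B,8.00) ∩ circle(D,7.00): a=4.4168, h=6.6702
θ=107°:   candidates: C₊=(6.0181,6.9256) cross=43.623; C₋=(0.1659,-5.0628) cross=-43.623
θ=107°:   branch + wants cross > 0 → take C=(6.0181,6.9256) (cross=43.623)
θ=107°: ex = (C−B)/|BC| = (0.8619,0.5071); ey = (-0.5071,0.8619)
θ=107°: P = B + 0.94·ex + 1.03·ey = (-0.5892,4.2333)
θ=214°: B = A + 3.00·(cos214°, sin214°) = (-2.4871, -1.6776)
θ=214°: |BD| = 7.6728
θ=214°: circle(B,8.00) ∩ circle(D,7.00): a=4.8139, h=6.3896
θ=214°:   candidates: C₊=(0.8133,5.6099) cross=49.026; C₋=(3.6073,-6.8601) cross=-49.026
θ=214°:   branch + wants cross > 0 → take C=(0.8133,5.6099) (cross=49.026)
θ=214°: ex = (C−B)/|BC| = (0.4125,0.9109); ey = (-0.9109,0.4125)
θ=214°: P = B + 0.94·ex + 1.03·ey = (-3.0376,-0.3964)
θ=330°: B = A + 3.00·(cos330°, sin330°) = (2.5981, -1.5000)
θ=330°: |BD| = 2.8318
θ=330°: circle(B,8.00) ∩ circle(D,7.00): a=4.0644, h=6.8906
θ=330°:   candidates: C₊=(2.3955,6.4974) cross=19.513; C₋=(9.6954,-5.1917) cross=-19.513
θ=330°:   branch + wants cross > 0 → take C=(2.3955,6.4974) (cross=19.513)
θ=330°: ex = (C−B)/|BC| = (-0.0253,0.9997); ey = (-0.9997,-0.0253)
θ=330°: P = B + 0.94·ex + 1.03·ey = (1.5446,-0.5864)
θ=347°: B = A + 3.00·(cos347°, sin347°) = (2.9231, -0.6749)
θ=347°: |BD| = 2.1838
θ=347°: circle(B,8.00) ∩ circle(D,7.00): a=4.5263, h=6.5964
θ=347°:   candidates: C₊=(5.1894,6.9974) cross=14.405; C₋=(9.2663,-5.5496) cross=-14.405
θ=347°:   branch + wants cross > 0 → take C=(5.1894,6.9974) (cross=14.405)
θ=347°: ex = (C−B)/|BC| = (0.2833,0.9590); ey = (-0.9590,0.2833)
θ=347°: P = B + 0.94·ex + 1.03·ey = (2.2016,0.5184)

θ=107°: -0.59 4.23
θ=214°: -3.04 -0.40
θ=330°: 1.54 -0.59
θ=347°: 2.20 0.52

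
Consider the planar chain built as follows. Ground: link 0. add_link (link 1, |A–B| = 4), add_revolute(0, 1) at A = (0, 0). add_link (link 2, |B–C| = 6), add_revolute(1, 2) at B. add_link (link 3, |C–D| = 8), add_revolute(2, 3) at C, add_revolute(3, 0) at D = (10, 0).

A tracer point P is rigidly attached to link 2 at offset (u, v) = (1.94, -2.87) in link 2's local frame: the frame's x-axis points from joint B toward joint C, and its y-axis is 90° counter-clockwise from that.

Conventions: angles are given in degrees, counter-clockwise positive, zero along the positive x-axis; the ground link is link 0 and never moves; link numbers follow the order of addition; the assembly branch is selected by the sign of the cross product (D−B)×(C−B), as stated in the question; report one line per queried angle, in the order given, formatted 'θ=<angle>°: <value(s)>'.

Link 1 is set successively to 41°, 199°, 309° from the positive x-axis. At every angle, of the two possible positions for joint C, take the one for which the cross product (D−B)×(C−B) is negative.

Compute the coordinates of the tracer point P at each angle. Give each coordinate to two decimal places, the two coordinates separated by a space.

A=(0,0), D=(10.00,0)
θ=41°: B = A + 4.00·(cos41°, sin41°) = (3.0188, 2.6242)
θ=41°: |BD| = 7.4581
θ=41°: circle(B,6.00) ∩ circle(D,8.00): a=1.8519, h=5.7071
θ=41°:   candidates: C₊=(6.7604,7.3147) cross=42.564; C₋=(2.7442,-3.3695) cross=-42.564
θ=41°:   branch - wants cross < 0 → take C=(2.7442,-3.3695) (cross=-42.564)
θ=41°: ex = (C−B)/|BC| = (-0.0458,-0.9990); ey = (0.9990,-0.0458)
θ=41°: P = B + 1.94·ex + -2.87·ey = (0.0630,0.8176)
θ=199°: B = A + 4.00·(cos199°, sin199°) = (-3.7821, -1.3023)
θ=199°: |BD| = 13.8435
θ=199°: circle(B,6.00) ∩ circle(D,8.00): a=5.9104, h=1.0329
θ=199°:   candidates: C₊=(2.0050,0.2820) cross=14.299; C₋=(2.1993,-1.7746) cross=-14.299
θ=199°:   branch - wants cross < 0 → take C=(2.1993,-1.7746) (cross=-14.299)
θ=199°: ex = (C−B)/|BC| = (0.9969,-0.0787); ey = (0.0787,0.9969)
θ=199°: P = B + 1.94·ex + -2.87·ey = (-2.0740,-4.3161)
θ=309°: B = A + 4.00·(cos309°, sin309°) = (2.5173, -3.1086)
θ=309°: |BD| = 8.1027
θ=309°: circle(B,6.00) ∩ circle(D,8.00): a=2.3236, h=5.5318
θ=309°:   candidates: C₊=(2.5408,2.8914) cross=44.823; C₋=(6.7853,-7.3257) cross=-44.823
θ=309°:   branch - wants cross < 0 → take C=(6.7853,-7.3257) (cross=-44.823)
θ=309°: ex = (C−B)/|BC| = (0.7113,-0.7029); ey = (0.7029,0.7113)
θ=309°: P = B + 1.94·ex + -2.87·ey = (1.8801,-6.5137)

θ=41°: 0.06 0.82
θ=199°: -2.07 -4.32
θ=309°: 1.88 -6.51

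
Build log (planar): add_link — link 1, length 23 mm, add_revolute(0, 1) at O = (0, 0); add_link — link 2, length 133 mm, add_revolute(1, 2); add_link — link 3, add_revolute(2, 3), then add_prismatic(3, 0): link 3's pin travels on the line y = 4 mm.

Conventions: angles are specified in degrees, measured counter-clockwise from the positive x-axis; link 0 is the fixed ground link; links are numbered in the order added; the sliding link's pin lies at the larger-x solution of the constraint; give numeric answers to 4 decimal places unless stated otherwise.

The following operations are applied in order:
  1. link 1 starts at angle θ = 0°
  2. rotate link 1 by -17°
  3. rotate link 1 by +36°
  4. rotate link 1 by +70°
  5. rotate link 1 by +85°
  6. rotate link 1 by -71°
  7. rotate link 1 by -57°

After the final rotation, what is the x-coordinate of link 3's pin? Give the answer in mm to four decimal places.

geometry: r = 23 mm, L = 133 mm, e = 4 mm; θ starts at 0°
rotate link 1 by -17°: θ ← 0° -17° = -17°
rotate link 1 by +36°: θ ← -17° +36° = 19°
rotate link 1 by +70°: θ ← 19° +70° = 89°
rotate link 1 by +85°: θ ← 89° +85° = 174°
rotate link 1 by -71°: θ ← 174° -71° = 103°
rotate link 1 by -57°: θ ← 103° -57° = 46°
crank pin P = (r cos θ, r sin θ) = (15.977143, 16.544815)
h = r sin θ − e = 16.544815 − 4 = 12.544815
x = r cos θ + √(L² − h²) = 15.977143 + 132.407053 = 148.384195

148.3842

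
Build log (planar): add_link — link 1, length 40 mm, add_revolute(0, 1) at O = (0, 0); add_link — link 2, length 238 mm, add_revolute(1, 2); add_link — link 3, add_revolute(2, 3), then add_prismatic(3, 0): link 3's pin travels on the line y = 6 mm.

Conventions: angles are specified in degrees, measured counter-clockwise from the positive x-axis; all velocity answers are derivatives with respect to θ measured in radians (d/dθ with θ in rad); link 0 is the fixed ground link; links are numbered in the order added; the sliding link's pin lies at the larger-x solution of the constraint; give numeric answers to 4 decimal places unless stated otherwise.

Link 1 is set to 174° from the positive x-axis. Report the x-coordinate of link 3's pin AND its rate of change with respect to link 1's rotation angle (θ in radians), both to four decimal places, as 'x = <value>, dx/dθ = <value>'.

geometry: r = 40 mm, L = 238 mm, e = 6 mm
crank pin P = (r cos θ, r sin θ) = (-39.780876, 4.181139)
h = r sin θ − e = 4.181139 − 6 = -1.818861
x = r cos θ + √(L² − h²) = -39.780876 + 237.993050 = 198.212174
dx/dθ = −r sin θ − h·r cos θ/√(L² − h²) (θ in radians; h = -1.818861) = -4.485164

x = 198.2122, dx/dθ = -4.4852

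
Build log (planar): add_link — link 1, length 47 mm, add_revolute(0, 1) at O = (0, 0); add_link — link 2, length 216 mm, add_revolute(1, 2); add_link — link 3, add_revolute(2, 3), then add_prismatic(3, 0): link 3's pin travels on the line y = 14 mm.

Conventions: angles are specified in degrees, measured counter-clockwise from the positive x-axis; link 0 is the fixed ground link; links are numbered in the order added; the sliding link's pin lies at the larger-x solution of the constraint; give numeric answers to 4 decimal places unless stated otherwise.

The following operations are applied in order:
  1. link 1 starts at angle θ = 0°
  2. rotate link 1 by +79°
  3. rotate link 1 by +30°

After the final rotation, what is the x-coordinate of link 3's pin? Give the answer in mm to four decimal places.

geometry: r = 47 mm, L = 216 mm, e = 14 mm; θ starts at 0°
rotate link 1 by +79°: θ ← 0° +79° = 79°
rotate link 1 by +30°: θ ← 79° +30° = 109°
crank pin P = (r cos θ, r sin θ) = (-15.301703, 44.439373)
h = r sin θ − e = 44.439373 − 14 = 30.439373
x = r cos θ + √(L² − h²) = -15.301703 + 213.844440 = 198.542737

198.5427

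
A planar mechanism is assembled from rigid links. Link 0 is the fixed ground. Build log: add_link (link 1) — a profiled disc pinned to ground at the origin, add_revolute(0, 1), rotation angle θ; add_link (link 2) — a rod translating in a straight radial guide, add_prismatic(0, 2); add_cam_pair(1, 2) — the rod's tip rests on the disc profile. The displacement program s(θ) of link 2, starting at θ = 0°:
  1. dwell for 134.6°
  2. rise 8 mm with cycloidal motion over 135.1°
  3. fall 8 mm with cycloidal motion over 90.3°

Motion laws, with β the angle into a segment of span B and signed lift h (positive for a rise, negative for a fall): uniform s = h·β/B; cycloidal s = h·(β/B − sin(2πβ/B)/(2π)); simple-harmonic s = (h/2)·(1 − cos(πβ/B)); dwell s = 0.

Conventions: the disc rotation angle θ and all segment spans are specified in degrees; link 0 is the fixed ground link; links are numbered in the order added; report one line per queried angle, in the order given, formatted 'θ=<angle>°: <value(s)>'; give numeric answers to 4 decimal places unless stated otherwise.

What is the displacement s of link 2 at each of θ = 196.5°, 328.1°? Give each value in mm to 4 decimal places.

seg 1 [0°–134.6°] dwell: s stays 0.0000
seg 2 [134.6°–269.7°] cycloidal, h=8: θ=196.5° here. β=61.9, B=135.1. 8·(0.4582 − sin(2π·0.4582)/(2π)) = 3.3347 → s = 3.3347
seg 2 [134.6°–269.7°] cycloidal, h=8: full span → s += 8 → s = 8.0000
seg 3 [269.7°–360°] cycloidal, h=-8: θ=328.1° here. β=58.4, B=90.3. -8·(0.6467 − sin(2π·0.6467)/(2π)) = -6.1884 → s = 1.8116

θ=196.5°: 3.3347
θ=328.1°: 1.8116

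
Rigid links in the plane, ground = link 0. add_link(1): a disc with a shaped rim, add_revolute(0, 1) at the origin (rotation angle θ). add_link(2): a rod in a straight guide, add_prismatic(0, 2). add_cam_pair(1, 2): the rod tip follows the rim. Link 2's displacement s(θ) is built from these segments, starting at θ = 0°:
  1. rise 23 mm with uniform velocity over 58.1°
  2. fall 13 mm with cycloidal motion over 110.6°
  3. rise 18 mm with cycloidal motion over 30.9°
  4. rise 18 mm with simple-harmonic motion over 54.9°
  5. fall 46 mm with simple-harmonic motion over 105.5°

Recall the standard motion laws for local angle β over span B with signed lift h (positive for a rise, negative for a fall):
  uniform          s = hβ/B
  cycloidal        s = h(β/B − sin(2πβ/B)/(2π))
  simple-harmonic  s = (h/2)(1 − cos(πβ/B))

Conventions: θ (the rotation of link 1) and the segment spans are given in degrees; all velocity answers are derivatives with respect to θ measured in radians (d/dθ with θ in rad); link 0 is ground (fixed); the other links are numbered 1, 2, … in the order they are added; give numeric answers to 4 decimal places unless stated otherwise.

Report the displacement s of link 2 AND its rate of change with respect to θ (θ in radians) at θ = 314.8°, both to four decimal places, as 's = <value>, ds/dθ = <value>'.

segment 1 (0° to 58.1°, uniform, h = 23) is passed completely: s = 0.0000 + (23) = 23.0000
segment 2 (58.1° to 168.7°, cycloidal, h = -13) is passed completely: s = 23.0000 + (-13) = 10.0000
segment 3 (168.7° to 199.6°, cycloidal, h = 18) is passed completely: s = 10.0000 + (18) = 28.0000
segment 4 (199.6° to 254.5°, simple-harmonic, h = 18) is passed completely: s = 28.0000 + (18) = 46.0000
θ = 314.8° falls in segment 5 (254.5° to 360°, simple-harmonic, h = -46): β = 314.8 − 254.5 = 60.3°, B = 105.5°; Δs = -46/2·(1 − cos(π·0.5716)) = -28.1275; s = 46.0000 − 28.1275 = 17.8725
velocity in seg [254.5°–360°] (simple-harmonic), θ in radians: β = 60.3° = 1.0524 rad, B = 105.5° = 1.8413 rad; ds/dθ = (πh/(2B)) sin(πβ/B) = (π·(-46)/(2·1.8413)) sin(π·0.5716) = -38.254117 mm/rad

s = 17.8725, ds/dθ = -38.2541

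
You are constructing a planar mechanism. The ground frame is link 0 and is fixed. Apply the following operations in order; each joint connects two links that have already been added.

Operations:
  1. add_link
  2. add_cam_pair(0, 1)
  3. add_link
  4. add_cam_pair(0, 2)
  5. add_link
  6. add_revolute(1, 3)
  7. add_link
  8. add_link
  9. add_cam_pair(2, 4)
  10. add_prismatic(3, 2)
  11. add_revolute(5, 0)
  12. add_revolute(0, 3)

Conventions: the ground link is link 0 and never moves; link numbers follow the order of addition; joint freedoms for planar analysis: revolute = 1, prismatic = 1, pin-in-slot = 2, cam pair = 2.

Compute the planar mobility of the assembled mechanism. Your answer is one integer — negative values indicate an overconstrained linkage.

(L,J1,J2)=(1,0,0); link0 fixed
link1: (2,0,0)
C 0-1 [J2]: (2,0,1)
link2: (3,0,1)
C 0-2 [J2]: (3,0,2)
link3: (4,0,2)
R 1-3 [J1]: (4,1,2)
link4: (5,1,2)
link5: (6,1,2)
C 2-4 [J2]: (6,1,3)
P 3-2 [J1]: (6,2,3)
R 5-0 [J1]: (6,3,3)
R 0-3 [J1]: (6,4,3)
Grübler: 3·5 − 2·4 − 3 = 4

M = 4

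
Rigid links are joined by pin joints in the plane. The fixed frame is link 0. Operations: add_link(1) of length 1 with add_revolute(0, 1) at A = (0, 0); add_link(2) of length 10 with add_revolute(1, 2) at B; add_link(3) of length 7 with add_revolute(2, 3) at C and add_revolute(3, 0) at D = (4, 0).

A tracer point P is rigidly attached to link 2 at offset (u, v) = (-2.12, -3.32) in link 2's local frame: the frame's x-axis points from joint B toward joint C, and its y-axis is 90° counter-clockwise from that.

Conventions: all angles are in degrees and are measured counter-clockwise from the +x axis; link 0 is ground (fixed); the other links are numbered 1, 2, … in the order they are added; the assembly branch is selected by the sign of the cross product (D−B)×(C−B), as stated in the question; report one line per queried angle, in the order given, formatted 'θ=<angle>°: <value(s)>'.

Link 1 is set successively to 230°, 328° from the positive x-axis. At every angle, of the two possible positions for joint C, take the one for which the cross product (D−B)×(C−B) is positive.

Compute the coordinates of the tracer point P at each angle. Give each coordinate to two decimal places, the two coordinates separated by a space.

A=(0,0), D=(4.00,0)
θ=230°: B = A + 1.00·(cos230°, sin230°) = (-0.6428, -0.7660)
θ=230°: |BD| = 4.7056
θ=230°: circle(B,10.00) ∩ circle(D,7.00): a=7.7719, h=6.2927
θ=230°:   candidates: C₊=(6.0010,6.7079) cross=29.610; C₋=(8.0499,-5.7095) cross=-29.610
θ=230°:   branch + wants cross > 0 → take C=(6.0010,6.7079) (cross=29.610)
θ=230°: ex = (C−B)/|BC| = (0.6644,0.7474); ey = (-0.7474,0.6644)
θ=230°: P = B + -2.12·ex + -3.32·ey = (0.4301,-4.5563)
θ=328°: B = A + 1.00·(cos328°, sin328°) = (0.8480, -0.5299)
θ=328°: |BD| = 3.1962
θ=328°: circle(B,10.00) ∩ circle(D,7.00): a=9.5763, h=2.8799
θ=328°:   candidates: C₊=(9.8144,3.8978) cross=9.205; C₋=(10.7693,-1.7822) cross=-9.205
θ=328°:   branch + wants cross > 0 → take C=(9.8144,3.8978) (cross=9.205)
θ=328°: ex = (C−B)/|BC| = (0.8966,0.4428); ey = (-0.4428,0.8966)
θ=328°: P = B + -2.12·ex + -3.32·ey = (0.4172,-4.4454)

θ=230°: 0.43 -4.56
θ=328°: 0.42 -4.45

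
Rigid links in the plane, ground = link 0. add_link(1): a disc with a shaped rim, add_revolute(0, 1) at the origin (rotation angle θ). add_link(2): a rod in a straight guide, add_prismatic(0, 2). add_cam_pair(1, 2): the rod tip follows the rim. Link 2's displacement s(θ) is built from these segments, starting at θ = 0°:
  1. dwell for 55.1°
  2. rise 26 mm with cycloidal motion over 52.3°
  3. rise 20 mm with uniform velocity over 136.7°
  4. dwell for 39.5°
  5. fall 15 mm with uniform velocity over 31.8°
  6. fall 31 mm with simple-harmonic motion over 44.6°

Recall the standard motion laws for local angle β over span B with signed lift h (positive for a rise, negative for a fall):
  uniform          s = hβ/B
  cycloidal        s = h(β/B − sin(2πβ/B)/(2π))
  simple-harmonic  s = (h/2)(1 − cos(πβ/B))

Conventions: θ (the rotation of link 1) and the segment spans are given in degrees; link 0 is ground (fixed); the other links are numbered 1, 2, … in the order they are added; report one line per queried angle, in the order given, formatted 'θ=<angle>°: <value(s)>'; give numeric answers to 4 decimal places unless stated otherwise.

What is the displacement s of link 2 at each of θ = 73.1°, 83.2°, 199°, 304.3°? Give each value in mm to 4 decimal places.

segment 1 (0° to 55.1°, dwell): s unchanged at 0.0000
θ = 73.1° falls in segment 2 (55.1° to 107.4°, cycloidal, h = 26): β = 73.1 − 55.1 = 18°, B = 52.3°; Δs = 26·(0.3442 − sin(2π·0.3442)/(2π)) = 5.5138; s = 0.0000 + 5.5138 = 5.5138
θ = 83.2° falls in segment 2 (55.1° to 107.4°, cycloidal, h = 26): β = 83.2 − 55.1 = 28.1°, B = 52.3°; Δs = 26·(0.5373 − sin(2π·0.5373)/(2π)) = 14.9300; s = 0.0000 + 14.9300 = 14.9300
segment 2 (55.1° to 107.4°, cycloidal, h = 26) is passed completely: s = 0.0000 + (26) = 26.0000
θ = 199° falls in segment 3 (107.4° to 244.1°, uniform, h = 20): β = 199 − 107.4 = 91.6°, B = 136.7°; Δs = 20·91.6/136.7 = 13.4016; s = 26.0000 + 13.4016 = 39.4016
segment 3 (107.4° to 244.1°, uniform, h = 20) is passed completely: s = 26.0000 + (20) = 46.0000
segment 4 (244.1° to 283.6°, dwell): s unchanged at 46.0000
θ = 304.3° falls in segment 5 (283.6° to 315.4°, uniform, h = -15): β = 304.3 − 283.6 = 20.7°, B = 31.8°; Δs = -15·20.7/31.8 = -9.7642; s = 46.0000 − 9.7642 = 36.2358

θ=73.1°: 5.5138
θ=83.2°: 14.9300
θ=199°: 39.4016
θ=304.3°: 36.2358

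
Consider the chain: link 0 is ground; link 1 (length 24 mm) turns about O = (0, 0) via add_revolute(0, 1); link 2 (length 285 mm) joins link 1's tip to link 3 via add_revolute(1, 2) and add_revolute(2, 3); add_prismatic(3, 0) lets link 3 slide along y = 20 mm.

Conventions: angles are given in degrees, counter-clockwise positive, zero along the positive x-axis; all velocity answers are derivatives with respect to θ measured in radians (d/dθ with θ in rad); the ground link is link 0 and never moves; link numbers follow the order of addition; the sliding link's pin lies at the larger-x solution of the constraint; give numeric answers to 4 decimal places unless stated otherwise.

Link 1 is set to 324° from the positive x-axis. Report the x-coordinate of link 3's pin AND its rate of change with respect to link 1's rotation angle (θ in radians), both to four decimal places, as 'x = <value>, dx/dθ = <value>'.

geometry: r = 24 mm, L = 285 mm, e = 20 mm
crank pin P = (r cos θ, r sin θ) = (19.416408, -14.106846)
h = r sin θ − e = -14.106846 − 20 = -34.106846
x = r cos θ + √(L² − h²) = 19.416408 + 282.951803 = 302.368211
dx/dθ = −r sin θ − h·r cos θ/√(L² − h²) (θ in radians; h = -34.106846) = 16.447289

x = 302.3682, dx/dθ = 16.4473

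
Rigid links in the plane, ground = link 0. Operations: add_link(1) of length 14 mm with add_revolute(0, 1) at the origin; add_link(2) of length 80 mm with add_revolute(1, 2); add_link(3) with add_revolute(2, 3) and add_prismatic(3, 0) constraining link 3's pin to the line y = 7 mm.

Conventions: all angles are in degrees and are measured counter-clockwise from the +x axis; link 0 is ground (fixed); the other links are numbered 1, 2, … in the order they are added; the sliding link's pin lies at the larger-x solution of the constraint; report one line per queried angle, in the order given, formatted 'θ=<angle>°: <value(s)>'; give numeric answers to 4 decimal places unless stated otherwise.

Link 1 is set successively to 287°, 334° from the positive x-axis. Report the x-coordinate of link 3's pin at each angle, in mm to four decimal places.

geometry: r = 14 mm, L = 80 mm, e = 7 mm
θ=287°: crank pin P = (r cos θ, r sin θ) = (4.093204, -13.388267)
θ=287°: h = r sin θ − e = -13.388267 − 7 = -20.388267
θ=287°: x = r cos θ + √(L² − h²) = 4.093204 + 77.358378 = 81.451581
θ=334°: crank pin P = (r cos θ, r sin θ) = (12.583117, -6.137196)
θ=334°: h = r sin θ − e = -6.137196 − 7 = -13.137196
θ=334°: x = r cos θ + √(L² − h²) = 12.583117 + 78.913966 = 91.497083

θ=287°: 81.4516
θ=334°: 91.4971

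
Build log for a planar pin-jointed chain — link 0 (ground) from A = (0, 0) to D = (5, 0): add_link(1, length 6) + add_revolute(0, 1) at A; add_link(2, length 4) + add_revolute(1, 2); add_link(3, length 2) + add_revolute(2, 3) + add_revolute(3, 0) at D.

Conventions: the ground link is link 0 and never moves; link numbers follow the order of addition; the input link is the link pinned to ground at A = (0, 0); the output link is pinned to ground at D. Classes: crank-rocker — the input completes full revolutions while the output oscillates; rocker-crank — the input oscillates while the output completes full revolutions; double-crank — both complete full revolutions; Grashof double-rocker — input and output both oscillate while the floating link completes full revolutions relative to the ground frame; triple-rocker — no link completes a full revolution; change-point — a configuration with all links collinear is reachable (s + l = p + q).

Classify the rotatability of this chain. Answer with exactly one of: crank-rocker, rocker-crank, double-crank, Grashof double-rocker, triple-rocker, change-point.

lengths: ground=5, input=6, coupler=4, output=2
sorted: s=2 (shortest), l=6 (longest), p+q=9
s + l = 8 vs p + q = 9
s + l < p + q (Grashof) with shortest = output link → rocker-crank

rocker-crank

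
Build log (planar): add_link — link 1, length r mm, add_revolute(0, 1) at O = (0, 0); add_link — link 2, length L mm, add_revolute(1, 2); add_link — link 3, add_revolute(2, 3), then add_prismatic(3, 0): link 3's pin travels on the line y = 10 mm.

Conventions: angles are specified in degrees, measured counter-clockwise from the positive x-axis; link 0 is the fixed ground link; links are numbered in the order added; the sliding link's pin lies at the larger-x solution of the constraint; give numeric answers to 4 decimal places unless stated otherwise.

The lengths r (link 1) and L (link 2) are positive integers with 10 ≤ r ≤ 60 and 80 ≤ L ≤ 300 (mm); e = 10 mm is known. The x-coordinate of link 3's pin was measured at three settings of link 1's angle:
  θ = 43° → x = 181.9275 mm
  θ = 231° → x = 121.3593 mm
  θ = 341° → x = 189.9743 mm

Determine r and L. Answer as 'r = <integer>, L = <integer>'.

constraint per measurement: (x − r cos θ)² + (r sin θ − e)² = L²
subtracting the θ₁ and θ₂ equations cancels the r² and L² terms:
r = (x₁² − x₂²) / (2[(x₁cos θ₁ + e sin θ₁) − (x₂cos θ₂ + e sin θ₂)]) = 41.0000 → r = 41
L² = (x₁ − r cos θ₁)² + (r sin θ₁ − e)² = 23409.0019 → L = 153.0000 → L = 153
check at θ₃=341°: x = 189.9743 (printed 189.9743) ✓

r = 41, L = 153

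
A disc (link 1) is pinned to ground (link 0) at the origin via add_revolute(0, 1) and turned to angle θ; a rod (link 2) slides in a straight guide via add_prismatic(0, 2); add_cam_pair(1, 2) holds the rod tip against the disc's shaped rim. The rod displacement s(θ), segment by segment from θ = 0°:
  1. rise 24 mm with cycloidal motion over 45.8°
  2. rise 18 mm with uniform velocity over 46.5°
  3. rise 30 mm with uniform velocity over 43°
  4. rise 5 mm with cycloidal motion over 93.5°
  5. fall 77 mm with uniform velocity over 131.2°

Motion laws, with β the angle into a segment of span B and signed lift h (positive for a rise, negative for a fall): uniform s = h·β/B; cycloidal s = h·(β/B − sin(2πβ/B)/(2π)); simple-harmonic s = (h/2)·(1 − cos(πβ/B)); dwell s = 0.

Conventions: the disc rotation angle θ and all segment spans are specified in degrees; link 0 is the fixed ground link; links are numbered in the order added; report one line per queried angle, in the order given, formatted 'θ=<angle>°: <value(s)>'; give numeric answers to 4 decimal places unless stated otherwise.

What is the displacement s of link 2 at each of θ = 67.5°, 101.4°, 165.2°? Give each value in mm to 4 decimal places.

segment 1 (0° to 45.8°, cycloidal, h = 24) is passed completely: s = 0.0000 + (24) = 24.0000
θ = 67.5° falls in segment 2 (45.8° to 92.3°, uniform, h = 18): β = 67.5 − 45.8 = 21.7°, B = 46.5°; Δs = 18·21.7/46.5 = 8.4000; s = 24.0000 + 8.4000 = 32.4000
segment 2 (45.8° to 92.3°, uniform, h = 18) is passed completely: s = 24.0000 + (18) = 42.0000
θ = 101.4° falls in segment 3 (92.3° to 135.3°, uniform, h = 30): β = 101.4 − 92.3 = 9.1°, B = 43°; Δs = 30·9.1/43 = 6.3488; s = 42.0000 + 6.3488 = 48.3488
segment 3 (92.3° to 135.3°, uniform, h = 30) is passed completely: s = 42.0000 + (30) = 72.0000
θ = 165.2° falls in segment 4 (135.3° to 228.8°, cycloidal, h = 5): β = 165.2 − 135.3 = 29.9°, B = 93.5°; Δs = 5·(0.3198 − sin(2π·0.3198)/(2π)) = 0.8784; s = 72.0000 + 0.8784 = 72.8784

θ=67.5°: 32.4000
θ=101.4°: 48.3488
θ=165.2°: 72.8784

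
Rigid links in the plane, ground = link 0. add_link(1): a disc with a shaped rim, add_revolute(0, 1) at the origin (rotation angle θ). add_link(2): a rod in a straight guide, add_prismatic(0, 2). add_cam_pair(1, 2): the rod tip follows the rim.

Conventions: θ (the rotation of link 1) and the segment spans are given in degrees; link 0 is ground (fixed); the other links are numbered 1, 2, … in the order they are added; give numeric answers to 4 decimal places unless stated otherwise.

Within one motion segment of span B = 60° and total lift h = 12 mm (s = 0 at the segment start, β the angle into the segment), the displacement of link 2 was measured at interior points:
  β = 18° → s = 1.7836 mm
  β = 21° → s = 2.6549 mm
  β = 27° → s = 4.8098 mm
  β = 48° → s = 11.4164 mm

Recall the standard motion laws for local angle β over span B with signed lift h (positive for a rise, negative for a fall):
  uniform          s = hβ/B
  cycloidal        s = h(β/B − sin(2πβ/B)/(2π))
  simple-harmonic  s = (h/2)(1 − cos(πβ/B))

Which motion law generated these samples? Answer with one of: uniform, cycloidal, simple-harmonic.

candidates at β/B = r: uniform s = h·r (linear in β); cycloidal s = h·(r − sin(2πr)/(2π)); simple-harmonic s = (h/2)(1 − cos(πr))
β=18°: printed 1.7836 | uniform 3.6000, cycloidal 1.7836, simple-harmonic 2.4733
β=21°: printed 2.6549 | uniform 4.2000, cycloidal 2.6549, simple-harmonic 3.2761
β=27°: printed 4.8098 | uniform 5.4000, cycloidal 4.8098, simple-harmonic 5.0614
β=48°: printed 11.4164 | uniform 9.6000, cycloidal 11.4164, simple-harmonic 10.8541
only one law matches every sample → cycloidal

cycloidal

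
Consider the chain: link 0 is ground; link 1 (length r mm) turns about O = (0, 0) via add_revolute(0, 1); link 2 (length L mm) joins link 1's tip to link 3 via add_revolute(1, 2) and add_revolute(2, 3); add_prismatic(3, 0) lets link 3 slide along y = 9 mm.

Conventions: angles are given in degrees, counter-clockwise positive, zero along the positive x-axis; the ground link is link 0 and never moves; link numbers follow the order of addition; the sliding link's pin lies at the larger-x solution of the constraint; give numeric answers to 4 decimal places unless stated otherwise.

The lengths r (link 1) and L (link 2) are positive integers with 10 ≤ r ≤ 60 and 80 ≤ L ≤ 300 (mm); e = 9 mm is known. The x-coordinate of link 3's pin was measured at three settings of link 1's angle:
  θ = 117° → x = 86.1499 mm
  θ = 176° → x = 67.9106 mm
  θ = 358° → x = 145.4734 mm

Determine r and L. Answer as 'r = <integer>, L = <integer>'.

constraint per measurement: (x − r cos θ)² + (r sin θ − e)² = L²
subtracting the θ₁ and θ₂ equations cancels the r² and L² terms:
r = (x₁² − x₂²) / (2[(x₁cos θ₁ + e sin θ₁) − (x₂cos θ₂ + e sin θ₂)]) = 38.9999 → r = 39
L² = (x₁ − r cos θ₁)² + (r sin θ₁ − e)² = 11448.9951 → L = 107.0000 → L = 107
check at θ₃=358°: x = 145.4734 (printed 145.4734) ✓

r = 39, L = 107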